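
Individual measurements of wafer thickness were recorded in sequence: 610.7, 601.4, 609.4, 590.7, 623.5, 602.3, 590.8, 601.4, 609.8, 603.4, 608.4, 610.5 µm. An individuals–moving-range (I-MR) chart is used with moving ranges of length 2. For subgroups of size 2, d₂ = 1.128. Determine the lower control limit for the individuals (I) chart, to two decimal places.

X̄ = (610.7 + 601.4 + 609.4 + 590.7 + 623.5 + 602.3 + 590.8 + 601.4 + 609.8 + 603.4 + 608.4 + 610.5) / 12 = 605.1917
Moving ranges: 9.3, 8.0, 18.7, 32.8, 21.2, 11.5, 10.6, 8.4, 6.4, 5.0, 2.1; M̄R̄ = 134.0000 / 11 = 12.1818
LCL = X̄ − 3·M̄R̄/d₂ = 605.1917 − 3 × 12.1818 / 1.128 = 572.7932

572.79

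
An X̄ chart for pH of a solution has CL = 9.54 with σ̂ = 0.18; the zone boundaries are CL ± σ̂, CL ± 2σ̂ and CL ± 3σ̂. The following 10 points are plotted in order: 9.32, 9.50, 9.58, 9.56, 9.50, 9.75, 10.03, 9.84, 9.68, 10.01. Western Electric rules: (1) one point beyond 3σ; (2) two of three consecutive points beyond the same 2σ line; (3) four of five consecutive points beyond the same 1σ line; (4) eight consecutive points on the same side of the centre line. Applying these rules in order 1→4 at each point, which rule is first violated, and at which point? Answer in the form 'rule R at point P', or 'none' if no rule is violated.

Zone of each point (C = within 1σ̂, B = 1σ̂–2σ̂, A = 2σ̂–3σ̂, * = beyond 3σ̂; sign = side of CL): 1:-B, 2:-C, 3:+C, 4:+C, 5:-C, 6:+B, 7:+A, 8:+B, 9:+C, 10:+A
Rule 3 (four of five consecutive points beyond the same 1σ limit) is satisfied at point 10.

rule 3 at point 10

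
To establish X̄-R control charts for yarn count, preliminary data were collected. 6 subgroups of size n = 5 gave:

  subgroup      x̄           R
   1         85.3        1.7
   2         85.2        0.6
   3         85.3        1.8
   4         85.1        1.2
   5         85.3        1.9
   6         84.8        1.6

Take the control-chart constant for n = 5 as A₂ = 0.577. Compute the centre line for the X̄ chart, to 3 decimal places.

X̄̄ = (85.3 + 85.2 + 85.3 + 85.1 + 85.3 + 84.8) / 6 = 511.0000 / 6 = 85.1667
CL = X̄̄ = 85.1667

85.167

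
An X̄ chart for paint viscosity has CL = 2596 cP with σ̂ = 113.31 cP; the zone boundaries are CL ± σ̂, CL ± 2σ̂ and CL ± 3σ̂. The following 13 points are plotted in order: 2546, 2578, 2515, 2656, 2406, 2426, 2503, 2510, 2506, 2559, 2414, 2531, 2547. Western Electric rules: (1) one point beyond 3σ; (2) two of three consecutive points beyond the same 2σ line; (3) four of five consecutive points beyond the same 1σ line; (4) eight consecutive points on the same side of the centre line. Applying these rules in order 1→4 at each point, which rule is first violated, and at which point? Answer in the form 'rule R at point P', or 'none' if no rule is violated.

Zone of each point (C = within 1σ̂, B = 1σ̂–2σ̂, A = 2σ̂–3σ̂, * = beyond 3σ̂; sign = side of CL): 1:-C, 2:-C, 3:-C, 4:+C, 5:-B, 6:-B, 7:-C, 8:-C, 9:-C, 10:-C, 11:-B, 12:-C, 13:-C
Rule 4 (eight consecutive points on the same side of the centre line) is satisfied at point 12.

rule 4 at point 12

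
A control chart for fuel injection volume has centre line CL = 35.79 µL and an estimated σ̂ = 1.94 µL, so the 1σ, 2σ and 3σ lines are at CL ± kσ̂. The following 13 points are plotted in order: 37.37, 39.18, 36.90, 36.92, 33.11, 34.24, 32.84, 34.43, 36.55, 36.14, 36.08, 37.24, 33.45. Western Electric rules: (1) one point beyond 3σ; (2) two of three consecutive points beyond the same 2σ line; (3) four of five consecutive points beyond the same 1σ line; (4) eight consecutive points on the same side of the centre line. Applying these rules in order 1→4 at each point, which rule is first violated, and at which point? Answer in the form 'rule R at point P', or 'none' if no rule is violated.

none

Zone of each point (C = within 1σ̂, B = 1σ̂–2σ̂, A = 2σ̂–3σ̂, * = beyond 3σ̂; sign = side of CL): 1:+C, 2:+B, 3:+C, 4:+C, 5:-B, 6:-C, 7:-B, 8:-C, 9:+C, 10:+C, 11:+C, 12:+C, 13:-B
No rule fires across all 13 points.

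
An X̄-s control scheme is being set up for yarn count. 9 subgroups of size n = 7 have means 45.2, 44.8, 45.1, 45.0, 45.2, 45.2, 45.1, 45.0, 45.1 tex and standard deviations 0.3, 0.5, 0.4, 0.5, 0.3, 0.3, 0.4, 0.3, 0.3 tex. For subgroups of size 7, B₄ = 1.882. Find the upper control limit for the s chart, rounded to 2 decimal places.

0.69

s̄ = (0.3 + 0.5 + 0.4 + 0.5 + 0.3 + 0.3 + 0.4 + 0.3 + 0.3) / 9 = 0.3667
UCL_s = B₄·s̄ = 1.882 × 0.3667 = 0.6901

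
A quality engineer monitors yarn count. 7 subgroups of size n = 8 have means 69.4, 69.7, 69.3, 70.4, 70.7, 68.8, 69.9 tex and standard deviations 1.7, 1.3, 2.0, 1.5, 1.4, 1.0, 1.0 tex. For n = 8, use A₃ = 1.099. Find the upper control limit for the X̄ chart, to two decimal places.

71.30

X̄̄ = (69.4 + 69.7 + 69.3 + 70.4 + 70.7 + 68.8 + 69.9) / 7 = 69.7429
s̄ = (1.7 + 1.3 + 2.0 + 1.5 + 1.4 + 1.0 + 1.0) / 7 = 1.4143
UCL = X̄̄ + A₃·s̄ = 69.7429 + 1.099 × 1.4143 = 71.2972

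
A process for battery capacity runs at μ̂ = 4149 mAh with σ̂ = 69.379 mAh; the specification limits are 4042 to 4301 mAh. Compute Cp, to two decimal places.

0.62

Cp = (USL − LSL) / (6σ̂) = (4301 − 4042) / (6 × 69.379) = 259.0000 / 416.2740 = 0.6222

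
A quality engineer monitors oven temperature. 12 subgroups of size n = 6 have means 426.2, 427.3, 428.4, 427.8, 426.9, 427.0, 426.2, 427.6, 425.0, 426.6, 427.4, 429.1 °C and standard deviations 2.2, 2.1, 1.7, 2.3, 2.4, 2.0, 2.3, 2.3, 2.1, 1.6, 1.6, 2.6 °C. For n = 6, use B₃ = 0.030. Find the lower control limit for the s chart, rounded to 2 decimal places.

0.06

s̄ = (2.2 + 2.1 + 1.7 + 2.3 + 2.4 + 2.0 + 2.3 + 2.3 + 2.1 + 1.6 + 1.6 + 2.6) / 12 = 2.1000
LCL_s = B₃·s̄ = 0.030 × 2.1000 = 0.0630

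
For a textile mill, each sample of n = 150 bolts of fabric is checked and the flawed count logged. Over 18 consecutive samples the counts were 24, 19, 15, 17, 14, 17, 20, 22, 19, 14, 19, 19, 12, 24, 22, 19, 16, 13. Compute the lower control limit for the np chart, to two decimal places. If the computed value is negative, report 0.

p̄ = Σdᵢ / (k·n) = 325 / (18 × 150) = 0.12037
LCL = np̄ − 3·√(np̄(1−p̄)) = 18.0556 − 3 × 3.9852 = 6.0998

6.10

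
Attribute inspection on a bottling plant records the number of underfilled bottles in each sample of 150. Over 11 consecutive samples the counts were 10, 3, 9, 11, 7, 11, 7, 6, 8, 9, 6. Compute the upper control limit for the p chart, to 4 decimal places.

0.1075

p̄ = Σdᵢ / (k·n) = 87 / (11 × 150) = 0.05273
UCL = p̄ + 3·√(p̄(1−p̄)/n) = 0.05273 + 3 × √(0.05273×0.94727/150) = 0.05273 + 3 × 0.01825 = 0.10747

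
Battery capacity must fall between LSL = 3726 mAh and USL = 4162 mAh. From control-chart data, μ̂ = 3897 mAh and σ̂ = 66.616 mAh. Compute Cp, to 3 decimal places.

Cp = (USL − LSL) / (6σ̂) = (4162 − 3726) / (6 × 66.616) = 436.0000 / 399.6960 = 1.0908

1.091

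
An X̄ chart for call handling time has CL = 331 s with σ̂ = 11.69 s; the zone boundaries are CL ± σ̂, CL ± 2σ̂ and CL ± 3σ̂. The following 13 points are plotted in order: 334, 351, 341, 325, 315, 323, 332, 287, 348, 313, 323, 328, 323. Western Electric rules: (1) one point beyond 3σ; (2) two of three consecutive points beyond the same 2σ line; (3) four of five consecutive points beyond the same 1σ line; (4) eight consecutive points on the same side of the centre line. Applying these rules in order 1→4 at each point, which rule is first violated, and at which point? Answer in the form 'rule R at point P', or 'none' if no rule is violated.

Zone of each point (C = within 1σ̂, B = 1σ̂–2σ̂, A = 2σ̂–3σ̂, * = beyond 3σ̂; sign = side of CL): 1:+C, 2:+B, 3:+C, 4:-C, 5:-B, 6:-C, 7:+C, 8:-*, 9:+B, 10:-B, 11:-C, 12:-C, 13:-C
Rule 1 (one point beyond the 3σ limits) is satisfied at point 8.

rule 1 at point 8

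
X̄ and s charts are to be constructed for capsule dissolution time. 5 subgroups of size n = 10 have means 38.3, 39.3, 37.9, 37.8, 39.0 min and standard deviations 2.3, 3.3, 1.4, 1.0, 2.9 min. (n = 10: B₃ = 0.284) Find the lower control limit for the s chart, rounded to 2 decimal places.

s̄ = (2.3 + 3.3 + 1.4 + 1.0 + 2.9) / 5 = 2.1800
LCL_s = B₃·s̄ = 0.284 × 2.1800 = 0.6191

0.62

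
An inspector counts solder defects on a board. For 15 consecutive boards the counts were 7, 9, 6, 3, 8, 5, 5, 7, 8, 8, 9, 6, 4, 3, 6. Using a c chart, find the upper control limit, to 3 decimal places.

13.777

c̄ = (7 + 9 + 6 + 3 + 8 + 5 + 5 + 7 + 8 + 8 + 9 + 6 + 4 + 3 + 6) / 15 = 94 / 15 = 6.2667
UCL = c̄ + 3√c̄ = 6.2667 + 3 × √6.2667 = 6.2667 + 3 × 2.5033 = 13.7767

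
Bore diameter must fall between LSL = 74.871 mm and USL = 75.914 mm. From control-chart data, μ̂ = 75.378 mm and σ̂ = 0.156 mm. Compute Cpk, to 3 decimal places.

1.083

Cpu = (USL − μ̂) / (3σ̂) = (75.914 − 75.378) / (3 × 0.156) = 1.1453; Cpl = (μ̂ − LSL) / (3σ̂) = (75.378 − 74.871) / (3 × 0.156) = 1.0833; Cpk = min(Cpu, Cpl) = 1.0833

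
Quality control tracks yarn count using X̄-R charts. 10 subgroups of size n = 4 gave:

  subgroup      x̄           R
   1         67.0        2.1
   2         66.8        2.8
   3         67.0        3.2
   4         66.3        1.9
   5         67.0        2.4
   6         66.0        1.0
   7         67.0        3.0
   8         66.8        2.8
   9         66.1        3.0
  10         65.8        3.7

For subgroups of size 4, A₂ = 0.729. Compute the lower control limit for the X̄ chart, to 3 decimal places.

64.692

X̄̄ = (67.0 + 66.8 + 67.0 + 66.3 + 67.0 + 66.0 + 67.0 + 66.8 + 66.1 + 65.8) / 10 = 665.8000 / 10 = 66.5800
R̄ = (2.1 + 2.8 + 3.2 + 1.9 + 2.4 + 1.0 + 3.0 + 2.8 + 3.0 + 3.7) / 10 = 25.9000 / 10 = 2.5900
LCL = X̄̄ − A₂·R̄ = 66.5800 − 0.729 × 2.5900 = 64.6919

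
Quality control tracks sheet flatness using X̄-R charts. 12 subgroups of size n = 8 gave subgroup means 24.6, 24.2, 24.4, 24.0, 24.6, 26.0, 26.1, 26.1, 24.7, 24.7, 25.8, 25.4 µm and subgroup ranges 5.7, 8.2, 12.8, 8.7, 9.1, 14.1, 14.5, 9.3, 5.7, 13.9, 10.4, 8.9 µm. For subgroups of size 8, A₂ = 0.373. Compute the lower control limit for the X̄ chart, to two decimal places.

21.28

X̄̄ = (24.6 + 24.2 + 24.4 + 24.0 + 24.6 + 26.0 + 26.1 + 26.1 + 24.7 + 24.7 + 25.8 + 25.4) / 12 = 300.6000 / 12 = 25.0500
R̄ = (5.7 + 8.2 + 12.8 + 8.7 + 9.1 + 14.1 + 14.5 + 9.3 + 5.7 + 13.9 + 10.4 + 8.9) / 12 = 121.3000 / 12 = 10.1083
LCL = X̄̄ − A₂·R̄ = 25.0500 − 0.373 × 10.1083 = 21.2796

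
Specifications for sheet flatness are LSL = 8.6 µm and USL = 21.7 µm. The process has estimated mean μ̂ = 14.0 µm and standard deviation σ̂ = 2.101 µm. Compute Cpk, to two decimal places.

Cpu = (USL − μ̂) / (3σ̂) = (21.7 − 14.0) / (3 × 2.101) = 1.2216; Cpl = (μ̂ − LSL) / (3σ̂) = (14.0 − 8.6) / (3 × 2.101) = 0.8567; Cpk = min(Cpu, Cpl) = 0.8567

0.86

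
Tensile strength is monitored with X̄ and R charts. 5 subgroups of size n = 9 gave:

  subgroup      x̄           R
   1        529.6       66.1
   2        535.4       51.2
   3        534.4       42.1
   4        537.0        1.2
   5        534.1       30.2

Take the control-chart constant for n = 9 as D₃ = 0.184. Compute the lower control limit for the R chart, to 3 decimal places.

R̄ = (66.1 + 51.2 + 42.1 + 1.2 + 30.2) / 5 = 190.8000 / 5 = 38.1600
LCL_R = D₃·R̄ = 0.184 × 38.1600 = 7.0214

7.021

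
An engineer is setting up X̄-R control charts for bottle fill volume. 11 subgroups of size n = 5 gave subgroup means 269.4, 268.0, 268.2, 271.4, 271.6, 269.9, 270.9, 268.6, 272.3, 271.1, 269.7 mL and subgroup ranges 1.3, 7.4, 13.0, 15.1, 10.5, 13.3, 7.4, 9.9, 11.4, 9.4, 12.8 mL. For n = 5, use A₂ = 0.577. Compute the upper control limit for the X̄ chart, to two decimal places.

275.95

X̄̄ = (269.4 + 268.0 + 268.2 + 271.4 + 271.6 + 269.9 + 270.9 + 268.6 + 272.3 + 271.1 + 269.7) / 11 = 2971.1000 / 11 = 270.1000
R̄ = (1.3 + 7.4 + 13.0 + 15.1 + 10.5 + 13.3 + 7.4 + 9.9 + 11.4 + 9.4 + 12.8) / 11 = 111.5000 / 11 = 10.1364
UCL = X̄̄ + A₂·R̄ = 270.1000 + 0.577 × 10.1364 = 275.9487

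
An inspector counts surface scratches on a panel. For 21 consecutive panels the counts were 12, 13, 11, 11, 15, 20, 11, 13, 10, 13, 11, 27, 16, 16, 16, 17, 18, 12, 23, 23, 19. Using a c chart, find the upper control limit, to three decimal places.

27.410

c̄ = (12 + 13 + 11 + 11 + 15 + 20 + 11 + 13 + 10 + 13 + 11 + 27 + 16 + 16 + 16 + 17 + 18 + 12 + 23 + 23 + 19) / 21 = 327 / 21 = 15.5714
UCL = c̄ + 3√c̄ = 15.5714 + 3 × √15.5714 = 15.5714 + 3 × 3.9461 = 27.4096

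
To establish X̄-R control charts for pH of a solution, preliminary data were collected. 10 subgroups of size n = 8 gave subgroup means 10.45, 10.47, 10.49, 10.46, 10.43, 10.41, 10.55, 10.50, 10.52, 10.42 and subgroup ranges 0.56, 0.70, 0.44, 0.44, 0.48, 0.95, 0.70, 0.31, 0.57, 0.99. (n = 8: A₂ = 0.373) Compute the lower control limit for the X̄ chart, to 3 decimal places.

X̄̄ = (10.45 + 10.47 + 10.49 + 10.46 + 10.43 + 10.41 + 10.55 + 10.50 + 10.52 + 10.42) / 10 = 104.7000 / 10 = 10.4700
R̄ = (0.56 + 0.70 + 0.44 + 0.44 + 0.48 + 0.95 + 0.70 + 0.31 + 0.57 + 0.99) / 10 = 6.1400 / 10 = 0.6140
LCL = X̄̄ − A₂·R̄ = 10.4700 − 0.373 × 0.6140 = 10.2410

10.241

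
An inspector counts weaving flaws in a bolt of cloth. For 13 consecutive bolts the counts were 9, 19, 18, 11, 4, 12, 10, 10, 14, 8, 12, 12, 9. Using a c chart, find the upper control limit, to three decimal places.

21.507

c̄ = (9 + 19 + 18 + 11 + 4 + 12 + 10 + 10 + 14 + 8 + 12 + 12 + 9) / 13 = 148 / 13 = 11.3846
UCL = c̄ + 3√c̄ = 11.3846 + 3 × √11.3846 = 11.3846 + 3 × 3.3741 = 21.5069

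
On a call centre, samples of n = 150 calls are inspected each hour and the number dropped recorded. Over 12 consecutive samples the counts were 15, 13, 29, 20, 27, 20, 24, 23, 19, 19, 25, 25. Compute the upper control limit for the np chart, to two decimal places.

p̄ = Σdᵢ / (k·n) = 259 / (12 × 150) = 0.14389
UCL = np̄ + 3·√(np̄(1−p̄)) = 21.5833 + 3 × √(21.5833×0.85611) = 21.5833 + 3 × 4.2986 = 34.4791

34.48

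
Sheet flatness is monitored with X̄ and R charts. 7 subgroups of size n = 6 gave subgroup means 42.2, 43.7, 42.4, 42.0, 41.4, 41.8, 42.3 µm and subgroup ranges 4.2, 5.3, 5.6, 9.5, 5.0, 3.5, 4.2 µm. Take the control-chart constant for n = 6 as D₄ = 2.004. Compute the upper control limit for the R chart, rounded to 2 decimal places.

R̄ = (4.2 + 5.3 + 5.6 + 9.5 + 5.0 + 3.5 + 4.2) / 7 = 37.3000 / 7 = 5.3286
UCL_R = D₄·R̄ = 2.004 × 5.3286 = 10.6785

10.68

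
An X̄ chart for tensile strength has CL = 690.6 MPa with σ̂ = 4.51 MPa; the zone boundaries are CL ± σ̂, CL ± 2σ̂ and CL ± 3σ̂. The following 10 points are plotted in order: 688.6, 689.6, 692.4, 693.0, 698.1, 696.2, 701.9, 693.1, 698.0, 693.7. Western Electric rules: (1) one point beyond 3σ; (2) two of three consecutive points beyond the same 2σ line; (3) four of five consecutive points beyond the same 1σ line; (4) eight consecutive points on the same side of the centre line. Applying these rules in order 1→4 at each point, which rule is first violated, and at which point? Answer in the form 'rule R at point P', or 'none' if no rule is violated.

rule 3 at point 9

Zone of each point (C = within 1σ̂, B = 1σ̂–2σ̂, A = 2σ̂–3σ̂, * = beyond 3σ̂; sign = side of CL): 1:-C, 2:-C, 3:+C, 4:+C, 5:+B, 6:+B, 7:+A, 8:+C, 9:+B, 10:+C
Rule 3 (four of five consecutive points beyond the same 1σ limit) is satisfied at point 9.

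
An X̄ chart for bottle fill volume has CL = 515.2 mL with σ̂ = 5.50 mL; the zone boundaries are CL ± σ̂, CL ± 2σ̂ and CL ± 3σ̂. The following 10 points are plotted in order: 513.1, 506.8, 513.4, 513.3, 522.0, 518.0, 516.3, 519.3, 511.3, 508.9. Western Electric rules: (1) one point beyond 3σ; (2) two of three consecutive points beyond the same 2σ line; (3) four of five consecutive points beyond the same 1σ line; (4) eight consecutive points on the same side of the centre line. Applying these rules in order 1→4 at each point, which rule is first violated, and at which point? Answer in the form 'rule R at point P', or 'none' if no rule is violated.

none

Zone of each point (C = within 1σ̂, B = 1σ̂–2σ̂, A = 2σ̂–3σ̂, * = beyond 3σ̂; sign = side of CL): 1:-C, 2:-B, 3:-C, 4:-C, 5:+B, 6:+C, 7:+C, 8:+C, 9:-C, 10:-B
No rule fires across all 10 points.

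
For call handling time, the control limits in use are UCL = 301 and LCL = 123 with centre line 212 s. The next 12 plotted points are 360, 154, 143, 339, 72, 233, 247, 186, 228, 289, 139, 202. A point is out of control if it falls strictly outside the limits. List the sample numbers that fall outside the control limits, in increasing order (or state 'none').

Compare each point to [123, 301]: sample 1 = 360 > UCL; sample 4 = 339 > UCL; sample 5 = 72 < LCL.

1, 4, 5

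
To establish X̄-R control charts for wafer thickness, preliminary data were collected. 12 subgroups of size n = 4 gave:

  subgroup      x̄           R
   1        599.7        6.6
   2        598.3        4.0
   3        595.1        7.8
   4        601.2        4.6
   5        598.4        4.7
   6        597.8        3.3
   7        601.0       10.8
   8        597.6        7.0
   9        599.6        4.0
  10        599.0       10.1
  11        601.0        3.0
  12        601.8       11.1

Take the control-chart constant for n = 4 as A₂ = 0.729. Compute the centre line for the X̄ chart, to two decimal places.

X̄̄ = (599.7 + 598.3 + 595.1 + 601.2 + 598.4 + 597.8 + 601.0 + 597.6 + 599.6 + 599.0 + 601.0 + 601.8) / 12 = 7190.5000 / 12 = 599.2083
CL = X̄̄ = 599.2083

599.21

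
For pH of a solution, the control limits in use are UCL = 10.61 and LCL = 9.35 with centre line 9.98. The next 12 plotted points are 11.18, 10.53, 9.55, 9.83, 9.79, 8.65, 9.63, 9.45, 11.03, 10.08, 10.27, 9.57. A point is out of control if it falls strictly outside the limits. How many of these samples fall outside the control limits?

3

Compare each point to [9.35, 10.61]: sample 1 = 11.18 > UCL; sample 6 = 8.65 < LCL; sample 9 = 11.03 > UCL.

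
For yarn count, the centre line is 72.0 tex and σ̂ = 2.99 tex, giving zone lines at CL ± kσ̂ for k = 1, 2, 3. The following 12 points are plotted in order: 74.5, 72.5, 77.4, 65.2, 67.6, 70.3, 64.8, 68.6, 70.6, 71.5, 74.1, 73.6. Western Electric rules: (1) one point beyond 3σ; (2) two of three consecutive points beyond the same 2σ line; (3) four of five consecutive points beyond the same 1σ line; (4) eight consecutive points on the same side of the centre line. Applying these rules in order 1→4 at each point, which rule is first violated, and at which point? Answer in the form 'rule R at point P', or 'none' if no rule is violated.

rule 3 at point 8

Zone of each point (C = within 1σ̂, B = 1σ̂–2σ̂, A = 2σ̂–3σ̂, * = beyond 3σ̂; sign = side of CL): 1:+C, 2:+C, 3:+B, 4:-A, 5:-B, 6:-C, 7:-A, 8:-B, 9:-C, 10:-C, 11:+C, 12:+C
Rule 3 (four of five consecutive points beyond the same 1σ limit) is satisfied at point 8.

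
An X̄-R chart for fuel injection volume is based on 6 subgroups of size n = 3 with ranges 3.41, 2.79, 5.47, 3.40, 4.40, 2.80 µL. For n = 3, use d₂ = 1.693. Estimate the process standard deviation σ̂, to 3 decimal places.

R̄ = (3.41 + 2.79 + 5.47 + 3.40 + 4.40 + 2.80) / 6 = 3.7117
σ̂ = R̄ / d₂ = 3.7117 / 1.693 = 2.1924

2.192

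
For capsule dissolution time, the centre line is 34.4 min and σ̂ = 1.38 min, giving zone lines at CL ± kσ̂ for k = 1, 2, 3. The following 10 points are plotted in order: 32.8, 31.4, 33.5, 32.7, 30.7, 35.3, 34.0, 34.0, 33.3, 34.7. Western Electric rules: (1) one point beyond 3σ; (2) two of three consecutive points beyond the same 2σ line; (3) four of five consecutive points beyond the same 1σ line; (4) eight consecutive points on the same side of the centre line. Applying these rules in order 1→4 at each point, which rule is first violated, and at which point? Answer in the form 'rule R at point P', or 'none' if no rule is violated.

Zone of each point (C = within 1σ̂, B = 1σ̂–2σ̂, A = 2σ̂–3σ̂, * = beyond 3σ̂; sign = side of CL): 1:-B, 2:-A, 3:-C, 4:-B, 5:-A, 6:+C, 7:-C, 8:-C, 9:-C, 10:+C
Rule 3 (four of five consecutive points beyond the same 1σ limit) is satisfied at point 5.

rule 3 at point 5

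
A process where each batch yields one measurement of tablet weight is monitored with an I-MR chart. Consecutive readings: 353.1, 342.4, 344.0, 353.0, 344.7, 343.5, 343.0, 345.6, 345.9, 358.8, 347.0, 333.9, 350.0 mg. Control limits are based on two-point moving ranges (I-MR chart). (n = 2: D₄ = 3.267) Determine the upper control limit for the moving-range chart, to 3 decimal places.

23.985

Moving ranges: 10.7, 1.6, 9.0, 8.3, 1.2, 0.5, 2.6, 0.3, 12.9, 11.8, 13.1, 16.1; M̄R̄ = 88.1000 / 12 = 7.3417
UCL_MR = D₄·M̄R̄ = 3.267 × 7.3417 = 23.9852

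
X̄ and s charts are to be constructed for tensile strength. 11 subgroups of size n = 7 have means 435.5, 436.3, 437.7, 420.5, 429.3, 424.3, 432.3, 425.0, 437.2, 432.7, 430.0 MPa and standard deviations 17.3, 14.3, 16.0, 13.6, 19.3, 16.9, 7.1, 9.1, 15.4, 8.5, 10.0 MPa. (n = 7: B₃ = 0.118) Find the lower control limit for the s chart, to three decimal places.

1.582

s̄ = (17.3 + 14.3 + 16.0 + 13.6 + 19.3 + 16.9 + 7.1 + 9.1 + 15.4 + 8.5 + 10.0) / 11 = 13.4091
LCL_s = B₃·s̄ = 0.118 × 13.4091 = 1.5823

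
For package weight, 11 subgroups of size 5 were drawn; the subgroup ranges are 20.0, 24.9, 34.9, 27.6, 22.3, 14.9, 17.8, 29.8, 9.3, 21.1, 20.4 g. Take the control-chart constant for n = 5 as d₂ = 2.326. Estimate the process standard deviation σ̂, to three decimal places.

9.497

R̄ = (20.0 + 24.9 + 34.9 + 27.6 + 22.3 + 14.9 + 17.8 + 29.8 + 9.3 + 21.1 + 20.4) / 11 = 22.0909
σ̂ = R̄ / d₂ = 22.0909 / 2.326 = 9.4974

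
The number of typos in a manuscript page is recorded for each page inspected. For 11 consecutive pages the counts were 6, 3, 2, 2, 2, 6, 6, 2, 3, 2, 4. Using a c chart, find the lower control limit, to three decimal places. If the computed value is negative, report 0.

c̄ = (6 + 3 + 2 + 2 + 2 + 6 + 6 + 2 + 3 + 2 + 4) / 11 = 38 / 11 = 3.4545
LCL = c̄ − 3√c̄ = 3.4545 − 3 × 1.8586 = -2.1214 → 0 (cannot be negative)

0.000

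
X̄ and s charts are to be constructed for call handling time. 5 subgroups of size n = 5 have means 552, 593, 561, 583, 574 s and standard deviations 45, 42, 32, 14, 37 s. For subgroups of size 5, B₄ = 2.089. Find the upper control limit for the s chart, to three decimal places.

s̄ = (45 + 42 + 32 + 14 + 37) / 5 = 34.0000
UCL_s = B₄·s̄ = 2.089 × 34.0000 = 71.0260

71.026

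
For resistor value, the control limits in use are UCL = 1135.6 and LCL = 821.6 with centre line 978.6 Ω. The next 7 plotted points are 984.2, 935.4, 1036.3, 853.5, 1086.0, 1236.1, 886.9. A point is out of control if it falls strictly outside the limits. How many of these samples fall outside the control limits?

1

Compare each point to [821.6, 1135.6]: sample 6 = 1236.1 > UCL.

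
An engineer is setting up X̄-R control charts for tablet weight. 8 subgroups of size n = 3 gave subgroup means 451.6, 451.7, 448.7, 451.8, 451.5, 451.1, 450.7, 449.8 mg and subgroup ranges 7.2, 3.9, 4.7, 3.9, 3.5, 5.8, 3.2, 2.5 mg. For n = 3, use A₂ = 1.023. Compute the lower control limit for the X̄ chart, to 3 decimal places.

X̄̄ = (451.6 + 451.7 + 448.7 + 451.8 + 451.5 + 451.1 + 450.7 + 449.8) / 8 = 3606.9000 / 8 = 450.8625
R̄ = (7.2 + 3.9 + 4.7 + 3.9 + 3.5 + 5.8 + 3.2 + 2.5) / 8 = 34.7000 / 8 = 4.3375
LCL = X̄̄ − A₂·R̄ = 450.8625 − 1.023 × 4.3375 = 446.4252

446.425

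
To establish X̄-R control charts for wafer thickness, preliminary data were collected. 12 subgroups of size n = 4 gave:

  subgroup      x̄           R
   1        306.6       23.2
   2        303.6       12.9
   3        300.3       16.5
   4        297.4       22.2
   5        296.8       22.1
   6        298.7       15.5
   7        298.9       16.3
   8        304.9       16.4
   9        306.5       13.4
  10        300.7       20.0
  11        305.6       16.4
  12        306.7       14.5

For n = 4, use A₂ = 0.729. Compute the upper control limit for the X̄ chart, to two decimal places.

X̄̄ = (306.6 + 303.6 + 300.3 + 297.4 + 296.8 + 298.7 + 298.9 + 304.9 + 306.5 + 300.7 + 305.6 + 306.7) / 12 = 3626.7000 / 12 = 302.2250
R̄ = (23.2 + 12.9 + 16.5 + 22.2 + 22.1 + 15.5 + 16.3 + 16.4 + 13.4 + 20.0 + 16.4 + 14.5) / 12 = 209.4000 / 12 = 17.4500
UCL = X̄̄ + A₂·R̄ = 302.2250 + 0.729 × 17.4500 = 314.9460

314.95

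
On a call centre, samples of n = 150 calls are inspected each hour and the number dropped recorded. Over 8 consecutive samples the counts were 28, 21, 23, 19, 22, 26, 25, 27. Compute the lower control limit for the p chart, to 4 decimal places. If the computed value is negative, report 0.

0.0696

p̄ = Σdᵢ / (k·n) = 191 / (8 × 150) = 0.15917
LCL = p̄ − 3·√(p̄(1−p̄)/n) = 0.15917 − 3 × 0.02987 = 0.06956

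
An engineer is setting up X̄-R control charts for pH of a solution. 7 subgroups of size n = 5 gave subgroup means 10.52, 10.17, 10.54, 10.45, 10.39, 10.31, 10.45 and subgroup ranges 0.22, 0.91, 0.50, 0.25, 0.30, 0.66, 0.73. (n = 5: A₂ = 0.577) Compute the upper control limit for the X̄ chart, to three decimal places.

X̄̄ = (10.52 + 10.17 + 10.54 + 10.45 + 10.39 + 10.31 + 10.45) / 7 = 72.8300 / 7 = 10.4043
R̄ = (0.22 + 0.91 + 0.50 + 0.25 + 0.30 + 0.66 + 0.73) / 7 = 3.5700 / 7 = 0.5100
UCL = X̄̄ + A₂·R̄ = 10.4043 + 0.577 × 0.5100 = 10.6986

10.699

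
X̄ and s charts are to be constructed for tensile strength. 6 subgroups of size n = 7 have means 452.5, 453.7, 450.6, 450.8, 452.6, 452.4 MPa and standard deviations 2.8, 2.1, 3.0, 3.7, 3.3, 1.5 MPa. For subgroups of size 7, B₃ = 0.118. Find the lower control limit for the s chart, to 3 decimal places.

0.323

s̄ = (2.8 + 2.1 + 3.0 + 3.7 + 3.3 + 1.5) / 6 = 2.7333
LCL_s = B₃·s̄ = 0.118 × 2.7333 = 0.3225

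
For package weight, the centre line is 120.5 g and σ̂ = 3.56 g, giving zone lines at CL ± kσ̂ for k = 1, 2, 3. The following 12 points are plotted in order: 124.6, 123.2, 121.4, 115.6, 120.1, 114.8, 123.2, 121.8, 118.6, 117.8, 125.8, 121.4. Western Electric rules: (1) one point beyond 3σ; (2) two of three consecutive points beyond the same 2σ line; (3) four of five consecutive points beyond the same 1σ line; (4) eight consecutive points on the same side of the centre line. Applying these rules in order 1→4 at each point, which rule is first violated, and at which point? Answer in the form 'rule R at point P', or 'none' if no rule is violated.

Zone of each point (C = within 1σ̂, B = 1σ̂–2σ̂, A = 2σ̂–3σ̂, * = beyond 3σ̂; sign = side of CL): 1:+B, 2:+C, 3:+C, 4:-B, 5:-C, 6:-B, 7:+C, 8:+C, 9:-C, 10:-C, 11:+B, 12:+C
No rule fires across all 12 points.

none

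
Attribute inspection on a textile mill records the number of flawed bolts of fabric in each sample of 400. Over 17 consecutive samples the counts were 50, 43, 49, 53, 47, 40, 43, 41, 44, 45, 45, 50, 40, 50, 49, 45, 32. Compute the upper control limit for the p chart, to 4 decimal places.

0.1601

p̄ = Σdᵢ / (k·n) = 766 / (17 × 400) = 0.11265
UCL = p̄ + 3·√(p̄(1−p̄)/n) = 0.11265 + 3 × √(0.11265×0.88735/400) = 0.11265 + 3 × 0.01581 = 0.16007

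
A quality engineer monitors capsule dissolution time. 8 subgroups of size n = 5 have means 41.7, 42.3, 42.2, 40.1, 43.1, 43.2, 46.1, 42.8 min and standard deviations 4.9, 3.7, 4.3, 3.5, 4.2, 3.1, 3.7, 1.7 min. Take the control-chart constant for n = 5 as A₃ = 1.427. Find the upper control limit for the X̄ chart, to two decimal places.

X̄̄ = (41.7 + 42.3 + 42.2 + 40.1 + 43.1 + 43.2 + 46.1 + 42.8) / 8 = 42.6875
s̄ = (4.9 + 3.7 + 4.3 + 3.5 + 4.2 + 3.1 + 3.7 + 1.7) / 8 = 3.6375
UCL = X̄̄ + A₃·s̄ = 42.6875 + 1.427 × 3.6375 = 47.8782

47.88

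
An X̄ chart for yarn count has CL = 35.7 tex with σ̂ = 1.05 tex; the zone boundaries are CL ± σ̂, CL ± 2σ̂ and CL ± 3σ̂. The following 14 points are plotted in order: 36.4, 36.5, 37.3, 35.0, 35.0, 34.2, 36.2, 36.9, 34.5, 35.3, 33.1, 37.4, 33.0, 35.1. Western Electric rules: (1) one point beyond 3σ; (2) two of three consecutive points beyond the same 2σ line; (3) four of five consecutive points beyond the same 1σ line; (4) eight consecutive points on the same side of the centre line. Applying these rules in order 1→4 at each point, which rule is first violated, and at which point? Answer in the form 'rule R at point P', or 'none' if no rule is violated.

Zone of each point (C = within 1σ̂, B = 1σ̂–2σ̂, A = 2σ̂–3σ̂, * = beyond 3σ̂; sign = side of CL): 1:+C, 2:+C, 3:+B, 4:-C, 5:-C, 6:-B, 7:+C, 8:+B, 9:-B, 10:-C, 11:-A, 12:+B, 13:-A, 14:-C
Rule 2 (two of three consecutive points beyond the same 2σ limit) is satisfied at point 13.

rule 2 at point 13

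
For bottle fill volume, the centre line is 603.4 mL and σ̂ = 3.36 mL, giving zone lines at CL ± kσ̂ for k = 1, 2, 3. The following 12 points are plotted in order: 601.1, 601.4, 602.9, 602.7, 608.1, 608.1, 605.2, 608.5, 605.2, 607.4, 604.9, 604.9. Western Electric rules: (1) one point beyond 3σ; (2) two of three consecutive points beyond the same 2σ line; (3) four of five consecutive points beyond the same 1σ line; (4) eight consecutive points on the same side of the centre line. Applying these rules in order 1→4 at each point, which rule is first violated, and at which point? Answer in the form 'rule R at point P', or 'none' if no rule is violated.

Zone of each point (C = within 1σ̂, B = 1σ̂–2σ̂, A = 2σ̂–3σ̂, * = beyond 3σ̂; sign = side of CL): 1:-C, 2:-C, 3:-C, 4:-C, 5:+B, 6:+B, 7:+C, 8:+B, 9:+C, 10:+B, 11:+C, 12:+C
Rule 4 (eight consecutive points on the same side of the centre line) is satisfied at point 12.

rule 4 at point 12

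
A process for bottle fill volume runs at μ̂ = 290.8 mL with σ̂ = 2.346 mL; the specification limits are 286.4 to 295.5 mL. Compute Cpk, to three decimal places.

Cpu = (USL − μ̂) / (3σ̂) = (295.5 − 290.8) / (3 × 2.346) = 0.6678; Cpl = (μ̂ − LSL) / (3σ̂) = (290.8 − 286.4) / (3 × 2.346) = 0.6252; Cpk = min(Cpu, Cpl) = 0.6252

0.625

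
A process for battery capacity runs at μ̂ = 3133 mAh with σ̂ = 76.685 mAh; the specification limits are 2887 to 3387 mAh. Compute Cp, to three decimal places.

1.087

Cp = (USL − LSL) / (6σ̂) = (3387 − 2887) / (6 × 76.685) = 500.0000 / 460.1100 = 1.0867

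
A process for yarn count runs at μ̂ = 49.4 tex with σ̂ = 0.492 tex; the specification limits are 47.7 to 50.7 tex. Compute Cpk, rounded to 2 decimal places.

0.88

Cpu = (USL − μ̂) / (3σ̂) = (50.7 − 49.4) / (3 × 0.492) = 0.8808; Cpl = (μ̂ − LSL) / (3σ̂) = (49.4 − 47.7) / (3 × 0.492) = 1.1518; Cpk = min(Cpu, Cpl) = 0.8808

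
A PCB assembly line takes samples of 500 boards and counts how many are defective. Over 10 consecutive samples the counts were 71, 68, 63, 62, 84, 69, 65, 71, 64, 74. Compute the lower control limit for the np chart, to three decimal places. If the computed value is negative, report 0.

45.949

p̄ = Σdᵢ / (k·n) = 691 / (10 × 500) = 0.13820
LCL = np̄ − 3·√(np̄(1−p̄)) = 69.1000 − 3 × 7.7169 = 45.9493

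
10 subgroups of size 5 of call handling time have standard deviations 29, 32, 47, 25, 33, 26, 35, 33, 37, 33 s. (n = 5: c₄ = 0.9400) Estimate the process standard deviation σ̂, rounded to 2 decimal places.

35.11

s̄ = (29 + 32 + 47 + 25 + 33 + 26 + 35 + 33 + 37 + 33) / 10 = 33.0000
σ̂ = s̄ / c₄ = 33.0000 / 0.9400 = 35.1064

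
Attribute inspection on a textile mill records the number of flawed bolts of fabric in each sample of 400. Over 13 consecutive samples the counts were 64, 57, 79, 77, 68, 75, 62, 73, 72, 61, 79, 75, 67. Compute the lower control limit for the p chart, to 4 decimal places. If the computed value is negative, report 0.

0.1178

p̄ = Σdᵢ / (k·n) = 909 / (13 × 400) = 0.17481
LCL = p̄ − 3·√(p̄(1−p̄)/n) = 0.17481 − 3 × 0.01899 = 0.11784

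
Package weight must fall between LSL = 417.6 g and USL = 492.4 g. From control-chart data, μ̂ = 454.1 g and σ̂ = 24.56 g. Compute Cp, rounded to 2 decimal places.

Cp = (USL − LSL) / (6σ̂) = (492.4 − 417.6) / (6 × 24.56) = 74.8000 / 147.3600 = 0.5076

0.51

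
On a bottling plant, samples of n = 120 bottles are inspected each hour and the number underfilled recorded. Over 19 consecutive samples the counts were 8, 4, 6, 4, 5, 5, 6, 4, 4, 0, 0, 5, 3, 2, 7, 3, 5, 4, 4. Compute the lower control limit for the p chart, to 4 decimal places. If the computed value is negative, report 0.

0.0000

p̄ = Σdᵢ / (k·n) = 79 / (19 × 120) = 0.03465
LCL = p̄ − 3·√(p̄(1−p̄)/n) = 0.03465 − 3 × 0.01670 = -0.01544 → 0 (negative, so LCL = 0)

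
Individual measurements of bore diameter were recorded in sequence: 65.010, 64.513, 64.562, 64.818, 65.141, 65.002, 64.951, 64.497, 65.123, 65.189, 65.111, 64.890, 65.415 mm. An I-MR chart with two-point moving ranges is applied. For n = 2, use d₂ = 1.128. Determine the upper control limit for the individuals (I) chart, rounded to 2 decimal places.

65.67

X̄ = (65.010 + 64.513 + 64.562 + 64.818 + 65.141 + 65.002 + 64.951 + 64.497 + 65.123 + 65.189 + 65.111 + 64.890 + 65.415) / 13 = 64.9402
Moving ranges: 0.497, 0.049, 0.256, 0.323, 0.139, 0.051, 0.454, 0.626, 0.066, 0.078, 0.221, 0.525; M̄R̄ = 3.2850 / 12 = 0.2737
UCL = X̄ + 3·M̄R̄/d₂ = 64.9402 + 3 × 0.2737 / 1.128 = 65.6682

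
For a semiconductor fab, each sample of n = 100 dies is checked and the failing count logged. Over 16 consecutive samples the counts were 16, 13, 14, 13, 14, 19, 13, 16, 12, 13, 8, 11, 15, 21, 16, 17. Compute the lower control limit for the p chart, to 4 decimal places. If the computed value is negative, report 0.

p̄ = Σdᵢ / (k·n) = 231 / (16 × 100) = 0.14438
LCL = p̄ − 3·√(p̄(1−p̄)/n) = 0.14438 − 3 × 0.03515 = 0.03893

0.0389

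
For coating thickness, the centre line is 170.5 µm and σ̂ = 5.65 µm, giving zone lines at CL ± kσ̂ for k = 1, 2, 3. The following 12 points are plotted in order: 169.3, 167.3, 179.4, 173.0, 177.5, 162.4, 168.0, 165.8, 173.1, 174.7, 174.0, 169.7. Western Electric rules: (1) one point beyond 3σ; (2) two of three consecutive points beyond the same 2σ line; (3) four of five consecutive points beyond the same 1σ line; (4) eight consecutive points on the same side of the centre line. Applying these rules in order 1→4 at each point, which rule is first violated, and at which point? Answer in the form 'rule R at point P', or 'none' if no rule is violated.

Zone of each point (C = within 1σ̂, B = 1σ̂–2σ̂, A = 2σ̂–3σ̂, * = beyond 3σ̂; sign = side of CL): 1:-C, 2:-C, 3:+B, 4:+C, 5:+B, 6:-B, 7:-C, 8:-C, 9:+C, 10:+C, 11:+C, 12:-C
No rule fires across all 12 points.

none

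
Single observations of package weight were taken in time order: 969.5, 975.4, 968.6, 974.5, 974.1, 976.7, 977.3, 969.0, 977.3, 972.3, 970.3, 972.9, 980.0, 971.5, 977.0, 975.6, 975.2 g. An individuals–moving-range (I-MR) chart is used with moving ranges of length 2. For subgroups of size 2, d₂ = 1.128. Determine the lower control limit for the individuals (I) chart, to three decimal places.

962.101

X̄ = (969.5 + 975.4 + 968.6 + 974.5 + 974.1 + 976.7 + 977.3 + 969.0 + 977.3 + 972.3 + 970.3 + 972.9 + 980.0 + 971.5 + 977.0 + 975.6 + 975.2) / 17 = 973.9529
Moving ranges: 5.9, 6.8, 5.9, 0.4, 2.6, 0.6, 8.3, 8.3, 5.0, 2.0, 2.6, 7.1, 8.5, 5.5, 1.4, 0.4; M̄R̄ = 71.3000 / 16 = 4.4562
LCL = X̄ − 3·M̄R̄/d₂ = 973.9529 − 3 × 4.4562 / 1.128 = 962.1012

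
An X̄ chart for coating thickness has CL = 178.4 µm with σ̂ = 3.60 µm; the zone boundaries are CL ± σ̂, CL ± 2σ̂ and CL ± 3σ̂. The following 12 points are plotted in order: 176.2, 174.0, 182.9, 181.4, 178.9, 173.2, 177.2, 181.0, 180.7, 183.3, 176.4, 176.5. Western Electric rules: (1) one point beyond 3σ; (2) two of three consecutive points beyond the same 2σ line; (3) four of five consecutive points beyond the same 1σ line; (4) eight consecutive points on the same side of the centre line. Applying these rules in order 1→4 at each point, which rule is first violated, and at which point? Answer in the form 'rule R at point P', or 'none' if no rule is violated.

none

Zone of each point (C = within 1σ̂, B = 1σ̂–2σ̂, A = 2σ̂–3σ̂, * = beyond 3σ̂; sign = side of CL): 1:-C, 2:-B, 3:+B, 4:+C, 5:+C, 6:-B, 7:-C, 8:+C, 9:+C, 10:+B, 11:-C, 12:-C
No rule fires across all 12 points.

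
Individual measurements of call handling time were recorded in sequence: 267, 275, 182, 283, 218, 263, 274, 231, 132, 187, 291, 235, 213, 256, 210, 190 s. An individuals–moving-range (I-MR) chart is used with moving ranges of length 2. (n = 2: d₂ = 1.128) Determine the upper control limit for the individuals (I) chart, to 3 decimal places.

X̄ = (267 + 275 + 182 + 283 + 218 + 263 + 274 + 231 + 132 + 187 + 291 + 235 + 213 + 256 + 210 + 190) / 16 = 231.6875
Moving ranges: 8, 93, 101, 65, 45, 11, 43, 99, 55, 104, 56, 22, 43, 46, 20; M̄R̄ = 811.0000 / 15 = 54.0667
UCL = X̄ + 3·M̄R̄/d₂ = 231.6875 + 3 × 54.0667 / 1.128 = 375.4818

375.482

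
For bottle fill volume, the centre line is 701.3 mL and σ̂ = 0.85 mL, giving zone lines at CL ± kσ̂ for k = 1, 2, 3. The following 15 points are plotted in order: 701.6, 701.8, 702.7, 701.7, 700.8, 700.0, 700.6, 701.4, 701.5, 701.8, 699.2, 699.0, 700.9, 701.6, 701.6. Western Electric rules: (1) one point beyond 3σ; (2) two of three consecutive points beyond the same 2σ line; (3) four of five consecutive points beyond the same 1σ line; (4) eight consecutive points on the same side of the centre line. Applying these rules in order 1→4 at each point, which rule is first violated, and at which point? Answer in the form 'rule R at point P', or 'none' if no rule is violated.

Zone of each point (C = within 1σ̂, B = 1σ̂–2σ̂, A = 2σ̂–3σ̂, * = beyond 3σ̂; sign = side of CL): 1:+C, 2:+C, 3:+B, 4:+C, 5:-C, 6:-B, 7:-C, 8:+C, 9:+C, 10:+C, 11:-A, 12:-A, 13:-C, 14:+C, 15:+C
Rule 2 (two of three consecutive points beyond the same 2σ limit) is satisfied at point 12.

rule 2 at point 12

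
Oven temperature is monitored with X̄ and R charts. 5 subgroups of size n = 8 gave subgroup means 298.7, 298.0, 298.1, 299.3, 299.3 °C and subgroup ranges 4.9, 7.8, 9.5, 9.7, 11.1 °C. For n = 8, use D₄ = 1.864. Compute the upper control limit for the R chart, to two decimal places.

R̄ = (4.9 + 7.8 + 9.5 + 9.7 + 11.1) / 5 = 43.0000 / 5 = 8.6000
UCL_R = D₄·R̄ = 1.864 × 8.6000 = 16.0304

16.03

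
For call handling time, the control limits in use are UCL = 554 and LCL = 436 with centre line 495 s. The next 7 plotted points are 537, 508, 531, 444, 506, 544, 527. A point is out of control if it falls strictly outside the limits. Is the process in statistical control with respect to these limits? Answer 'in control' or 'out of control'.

All 7 points lie within [436, 554].

in control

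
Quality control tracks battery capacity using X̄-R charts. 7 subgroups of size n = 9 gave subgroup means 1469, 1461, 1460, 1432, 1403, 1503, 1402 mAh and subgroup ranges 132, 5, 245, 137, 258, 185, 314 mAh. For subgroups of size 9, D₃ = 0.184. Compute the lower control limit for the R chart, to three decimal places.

33.541

R̄ = (132 + 5 + 245 + 137 + 258 + 185 + 314) / 7 = 1276.0000 / 7 = 182.2857
LCL_R = D₃·R̄ = 0.184 × 182.2857 = 33.5406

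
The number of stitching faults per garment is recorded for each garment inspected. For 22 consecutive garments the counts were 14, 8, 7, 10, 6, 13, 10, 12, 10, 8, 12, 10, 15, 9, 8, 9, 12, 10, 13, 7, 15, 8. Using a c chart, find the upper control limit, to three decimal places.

c̄ = (14 + 8 + 7 + 10 + 6 + 13 + 10 + 12 + 10 + 8 + 12 + 10 + 15 + 9 + 8 + 9 + 12 + 10 + 13 + 7 + 15 + 8) / 22 = 226 / 22 = 10.2727
UCL = c̄ + 3√c̄ = 10.2727 + 3 × √10.2727 = 10.2727 + 3 × 3.2051 = 19.8881

19.888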